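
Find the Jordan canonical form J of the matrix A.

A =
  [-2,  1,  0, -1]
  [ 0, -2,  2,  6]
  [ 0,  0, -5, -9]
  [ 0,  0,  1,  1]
J_3(-2) ⊕ J_1(-2)

The characteristic polynomial is
  det(x·I − A) = x^4 + 8*x^3 + 24*x^2 + 32*x + 16 = (x + 2)^4

Eigenvalues and multiplicities (the geometric multiplicity of λ is n − rank(A − λI), which equals the number of Jordan blocks for λ):
  λ = -2: algebraic multiplicity = 4, geometric multiplicity = 2

Determining the block sizes for each eigenvalue:
  λ = -2: with am = 4 and gm = 2, the partition is not yet determined (e.g. several partitions of 4 into 2 parts exist). Let N = A − (-2)·I. Computing rank(N^1) = 2, rank(N^2) = 1, rank(N^3) = 0; the number of blocks of size ≥ j is rank(N^{j−1}) − rank(N^j), giving [2, 1, 1]. So we have 1 block(s) of size 3, 1 block(s) of size 1 → block sizes [3, 1]

Assembling the blocks gives a Jordan form
J =
  [-2,  1,  0,  0]
  [ 0, -2,  1,  0]
  [ 0,  0, -2,  0]
  [ 0,  0,  0, -2]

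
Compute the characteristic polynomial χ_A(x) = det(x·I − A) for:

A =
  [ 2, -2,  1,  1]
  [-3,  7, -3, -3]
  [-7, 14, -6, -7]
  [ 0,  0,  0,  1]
x^4 - 4*x^3 + 6*x^2 - 4*x + 1

Expanding det(x·I − A) (e.g. by cofactor expansion or by noting that A is similar to its Jordan form J, which has the same characteristic polynomial as A) gives
  χ_A(x) = x^4 - 4*x^3 + 6*x^2 - 4*x + 1
which factors as (x - 1)^4. The eigenvalues (with algebraic multiplicities) are λ = 1 with multiplicity 4.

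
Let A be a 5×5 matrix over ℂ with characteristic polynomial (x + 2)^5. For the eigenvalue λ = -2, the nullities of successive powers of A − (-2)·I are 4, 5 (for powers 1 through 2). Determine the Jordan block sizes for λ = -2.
Block sizes for λ = -2: [2, 1, 1, 1]

From the dimensions of kernels of powers, the number of Jordan blocks of size at least j is d_j − d_{j−1} where d_j = dim ker(N^j) (with d_0 = 0). Computing the differences gives [4, 1].
The number of blocks of size exactly k is (#blocks of size ≥ k) − (#blocks of size ≥ k + 1), so the partition is: 3 block(s) of size 1, 1 block(s) of size 2.
In nonincreasing order the block sizes are [2, 1, 1, 1].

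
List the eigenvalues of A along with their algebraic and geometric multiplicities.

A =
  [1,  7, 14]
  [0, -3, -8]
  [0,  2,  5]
λ = 1: alg = 3, geom = 2

Step 1 — factor the characteristic polynomial to read off the algebraic multiplicities:
  χ_A(x) = (x - 1)^3

Step 2 — compute geometric multiplicities via the rank-nullity identity g(λ) = n − rank(A − λI):
  rank(A − (1)·I) = 1, so dim ker(A − (1)·I) = n − 1 = 2

Summary:
  λ = 1: algebraic multiplicity = 3, geometric multiplicity = 2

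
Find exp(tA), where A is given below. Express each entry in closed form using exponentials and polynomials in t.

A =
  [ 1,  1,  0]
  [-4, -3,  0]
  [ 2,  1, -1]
e^{tA} =
  [2*t*exp(-t) + exp(-t), t*exp(-t), 0]
  [-4*t*exp(-t), -2*t*exp(-t) + exp(-t), 0]
  [2*t*exp(-t), t*exp(-t), exp(-t)]

Strategy: write A = P · J · P⁻¹ where J is a Jordan canonical form, so e^{tA} = P · e^{tJ} · P⁻¹, and e^{tJ} can be computed block-by-block.

A has Jordan form
J =
  [-1,  1,  0]
  [ 0, -1,  0]
  [ 0,  0, -1]
(up to reordering of blocks).

Per-block formulas:
  For a 1×1 block at λ = -1: exp(t · [-1]) = [e^(-1t)].
  For a 2×2 Jordan block J_2(-1): exp(t · J_2(-1)) = e^(-1t)·(I + t·N), where N is the 2×2 nilpotent shift.

After assembling e^{tJ} and conjugating by P, we get:

e^{tA} =
  [2*t*exp(-t) + exp(-t), t*exp(-t), 0]
  [-4*t*exp(-t), -2*t*exp(-t) + exp(-t), 0]
  [2*t*exp(-t), t*exp(-t), exp(-t)]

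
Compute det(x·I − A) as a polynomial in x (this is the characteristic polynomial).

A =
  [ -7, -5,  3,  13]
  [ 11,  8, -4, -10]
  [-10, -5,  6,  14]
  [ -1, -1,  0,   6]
x^4 - 13*x^3 + 60*x^2 - 112*x + 64

Expanding det(x·I − A) (e.g. by cofactor expansion or by noting that A is similar to its Jordan form J, which has the same characteristic polynomial as A) gives
  χ_A(x) = x^4 - 13*x^3 + 60*x^2 - 112*x + 64
which factors as (x - 4)^3*(x - 1). The eigenvalues (with algebraic multiplicities) are λ = 1 with multiplicity 1, λ = 4 with multiplicity 3.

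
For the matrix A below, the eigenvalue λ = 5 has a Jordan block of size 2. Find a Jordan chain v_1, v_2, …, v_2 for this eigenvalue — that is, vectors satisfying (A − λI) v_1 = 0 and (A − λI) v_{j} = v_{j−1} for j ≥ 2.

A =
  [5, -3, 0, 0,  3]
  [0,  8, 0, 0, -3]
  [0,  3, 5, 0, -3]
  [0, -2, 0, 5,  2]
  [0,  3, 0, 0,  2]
A Jordan chain for λ = 5 of length 2:
v_1 = (-3, 3, 3, -2, 3)ᵀ
v_2 = (0, 1, 0, 0, 0)ᵀ

Let N = A − (5)·I. We want v_2 with N^2 v_2 = 0 but N^1 v_2 ≠ 0; then v_{j-1} := N · v_j for j = 2, …, 2.

Pick v_2 = (0, 1, 0, 0, 0)ᵀ.
Then v_1 = N · v_2 = (-3, 3, 3, -2, 3)ᵀ.

Sanity check: (A − (5)·I) v_1 = (0, 0, 0, 0, 0)ᵀ = 0. ✓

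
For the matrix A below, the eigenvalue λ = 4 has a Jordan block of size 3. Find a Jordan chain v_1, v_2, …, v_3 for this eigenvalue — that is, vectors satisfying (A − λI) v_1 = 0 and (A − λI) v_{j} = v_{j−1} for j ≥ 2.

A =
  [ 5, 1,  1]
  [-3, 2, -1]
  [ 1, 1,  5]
A Jordan chain for λ = 4 of length 3:
v_1 = (-1, 2, -1)ᵀ
v_2 = (1, -3, 1)ᵀ
v_3 = (1, 0, 0)ᵀ

Let N = A − (4)·I. We want v_3 with N^3 v_3 = 0 but N^2 v_3 ≠ 0; then v_{j-1} := N · v_j for j = 3, …, 2.

Pick v_3 = (1, 0, 0)ᵀ.
Then v_2 = N · v_3 = (1, -3, 1)ᵀ.
Then v_1 = N · v_2 = (-1, 2, -1)ᵀ.

Sanity check: (A − (4)·I) v_1 = (0, 0, 0)ᵀ = 0. ✓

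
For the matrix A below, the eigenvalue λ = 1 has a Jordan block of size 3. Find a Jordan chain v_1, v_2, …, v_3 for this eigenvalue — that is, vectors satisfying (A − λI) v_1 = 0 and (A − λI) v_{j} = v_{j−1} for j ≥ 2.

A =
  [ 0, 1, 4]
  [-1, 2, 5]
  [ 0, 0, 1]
A Jordan chain for λ = 1 of length 3:
v_1 = (1, 1, 0)ᵀ
v_2 = (4, 5, 0)ᵀ
v_3 = (0, 0, 1)ᵀ

Let N = A − (1)·I. We want v_3 with N^3 v_3 = 0 but N^2 v_3 ≠ 0; then v_{j-1} := N · v_j for j = 3, …, 2.

Pick v_3 = (0, 0, 1)ᵀ.
Then v_2 = N · v_3 = (4, 5, 0)ᵀ.
Then v_1 = N · v_2 = (1, 1, 0)ᵀ.

Sanity check: (A − (1)·I) v_1 = (0, 0, 0)ᵀ = 0. ✓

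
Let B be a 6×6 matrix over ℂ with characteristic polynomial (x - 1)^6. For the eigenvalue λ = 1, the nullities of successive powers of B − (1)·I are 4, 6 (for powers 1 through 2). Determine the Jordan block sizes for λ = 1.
Block sizes for λ = 1: [2, 2, 1, 1]

From the dimensions of kernels of powers, the number of Jordan blocks of size at least j is d_j − d_{j−1} where d_j = dim ker(N^j) (with d_0 = 0). Computing the differences gives [4, 2].
The number of blocks of size exactly k is (#blocks of size ≥ k) − (#blocks of size ≥ k + 1), so the partition is: 2 block(s) of size 1, 2 block(s) of size 2.
In nonincreasing order the block sizes are [2, 2, 1, 1].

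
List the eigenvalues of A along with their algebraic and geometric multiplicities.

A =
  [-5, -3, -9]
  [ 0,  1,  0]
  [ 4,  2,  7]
λ = 1: alg = 3, geom = 2

Step 1 — factor the characteristic polynomial to read off the algebraic multiplicities:
  χ_A(x) = (x - 1)^3

Step 2 — compute geometric multiplicities via the rank-nullity identity g(λ) = n − rank(A − λI):
  rank(A − (1)·I) = 1, so dim ker(A − (1)·I) = n − 1 = 2

Summary:
  λ = 1: algebraic multiplicity = 3, geometric multiplicity = 2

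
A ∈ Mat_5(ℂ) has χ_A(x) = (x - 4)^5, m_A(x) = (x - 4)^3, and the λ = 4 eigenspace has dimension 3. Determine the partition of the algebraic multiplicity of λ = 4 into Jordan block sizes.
Block sizes for λ = 4: [3, 1, 1]

Step 1 — from the characteristic polynomial, algebraic multiplicity of λ = 4 is 5. From dim ker(A − (4)·I) = 3, there are exactly 3 Jordan blocks for λ = 4.
Step 2 — from the minimal polynomial, the factor (x − 4)^3 tells us the largest block for λ = 4 has size 3.
Step 3 — with total size 5, 3 blocks, and largest block 3, the block sizes (in nonincreasing order) are [3, 1, 1].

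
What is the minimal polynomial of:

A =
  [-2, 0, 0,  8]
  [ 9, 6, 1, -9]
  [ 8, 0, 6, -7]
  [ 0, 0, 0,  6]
x^4 - 16*x^3 + 72*x^2 - 432

The characteristic polynomial is χ_A(x) = (x - 6)^3*(x + 2), so the eigenvalues are known. The minimal polynomial is
  m_A(x) = Π_λ (x − λ)^{k_λ}
where k_λ is the size of the *largest* Jordan block for λ (equivalently, the smallest k with (A − λI)^k v = 0 for every generalised eigenvector v of λ).

  λ = -2: largest Jordan block has size 1, contributing (x + 2)
  λ = 6: largest Jordan block has size 3, contributing (x − 6)^3

So m_A(x) = (x - 6)^3*(x + 2) = x^4 - 16*x^3 + 72*x^2 - 432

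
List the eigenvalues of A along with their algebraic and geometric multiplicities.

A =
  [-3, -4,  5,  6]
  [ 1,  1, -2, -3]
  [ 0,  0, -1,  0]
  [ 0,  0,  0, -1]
λ = -1: alg = 4, geom = 2

Step 1 — factor the characteristic polynomial to read off the algebraic multiplicities:
  χ_A(x) = (x + 1)^4

Step 2 — compute geometric multiplicities via the rank-nullity identity g(λ) = n − rank(A − λI):
  rank(A − (-1)·I) = 2, so dim ker(A − (-1)·I) = n − 2 = 2

Summary:
  λ = -1: algebraic multiplicity = 4, geometric multiplicity = 2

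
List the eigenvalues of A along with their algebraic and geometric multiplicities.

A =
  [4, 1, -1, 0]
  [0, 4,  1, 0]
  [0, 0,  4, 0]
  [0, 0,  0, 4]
λ = 4: alg = 4, geom = 2

Step 1 — factor the characteristic polynomial to read off the algebraic multiplicities:
  χ_A(x) = (x - 4)^4

Step 2 — compute geometric multiplicities via the rank-nullity identity g(λ) = n − rank(A − λI):
  rank(A − (4)·I) = 2, so dim ker(A − (4)·I) = n − 2 = 2

Summary:
  λ = 4: algebraic multiplicity = 4, geometric multiplicity = 2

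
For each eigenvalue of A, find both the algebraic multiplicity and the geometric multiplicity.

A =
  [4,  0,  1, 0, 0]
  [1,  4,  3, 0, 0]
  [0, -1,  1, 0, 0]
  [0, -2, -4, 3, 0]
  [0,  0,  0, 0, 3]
λ = 3: alg = 5, geom = 3

Step 1 — factor the characteristic polynomial to read off the algebraic multiplicities:
  χ_A(x) = (x - 3)^5

Step 2 — compute geometric multiplicities via the rank-nullity identity g(λ) = n − rank(A − λI):
  rank(A − (3)·I) = 2, so dim ker(A − (3)·I) = n − 2 = 3

Summary:
  λ = 3: algebraic multiplicity = 5, geometric multiplicity = 3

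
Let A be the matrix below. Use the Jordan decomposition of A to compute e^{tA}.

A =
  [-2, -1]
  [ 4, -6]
e^{tA} =
  [2*t*exp(-4*t) + exp(-4*t), -t*exp(-4*t)]
  [4*t*exp(-4*t), -2*t*exp(-4*t) + exp(-4*t)]

Strategy: write A = P · J · P⁻¹ where J is a Jordan canonical form, so e^{tA} = P · e^{tJ} · P⁻¹, and e^{tJ} can be computed block-by-block.

A has Jordan form
J =
  [-4,  1]
  [ 0, -4]
(up to reordering of blocks).

Per-block formulas:
  For a 2×2 Jordan block J_2(-4): exp(t · J_2(-4)) = e^(-4t)·(I + t·N), where N is the 2×2 nilpotent shift.

After assembling e^{tJ} and conjugating by P, we get:

e^{tA} =
  [2*t*exp(-4*t) + exp(-4*t), -t*exp(-4*t)]
  [4*t*exp(-4*t), -2*t*exp(-4*t) + exp(-4*t)]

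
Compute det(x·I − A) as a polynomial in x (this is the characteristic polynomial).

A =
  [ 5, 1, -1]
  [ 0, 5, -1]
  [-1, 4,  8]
x^3 - 18*x^2 + 108*x - 216

Expanding det(x·I − A) (e.g. by cofactor expansion or by noting that A is similar to its Jordan form J, which has the same characteristic polynomial as A) gives
  χ_A(x) = x^3 - 18*x^2 + 108*x - 216
which factors as (x - 6)^3. The eigenvalues (with algebraic multiplicities) are λ = 6 with multiplicity 3.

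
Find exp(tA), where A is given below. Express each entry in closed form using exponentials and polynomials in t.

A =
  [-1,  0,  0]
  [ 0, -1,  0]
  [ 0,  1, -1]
e^{tA} =
  [exp(-t), 0, 0]
  [0, exp(-t), 0]
  [0, t*exp(-t), exp(-t)]

Strategy: write A = P · J · P⁻¹ where J is a Jordan canonical form, so e^{tA} = P · e^{tJ} · P⁻¹, and e^{tJ} can be computed block-by-block.

A has Jordan form
J =
  [-1,  1,  0]
  [ 0, -1,  0]
  [ 0,  0, -1]
(up to reordering of blocks).

Per-block formulas:
  For a 2×2 Jordan block J_2(-1): exp(t · J_2(-1)) = e^(-1t)·(I + t·N), where N is the 2×2 nilpotent shift.
  For a 1×1 block at λ = -1: exp(t · [-1]) = [e^(-1t)].

After assembling e^{tJ} and conjugating by P, we get:

e^{tA} =
  [exp(-t), 0, 0]
  [0, exp(-t), 0]
  [0, t*exp(-t), exp(-t)]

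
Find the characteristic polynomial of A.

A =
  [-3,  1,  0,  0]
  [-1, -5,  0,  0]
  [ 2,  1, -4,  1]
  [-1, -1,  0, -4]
x^4 + 16*x^3 + 96*x^2 + 256*x + 256

Expanding det(x·I − A) (e.g. by cofactor expansion or by noting that A is similar to its Jordan form J, which has the same characteristic polynomial as A) gives
  χ_A(x) = x^4 + 16*x^3 + 96*x^2 + 256*x + 256
which factors as (x + 4)^4. The eigenvalues (with algebraic multiplicities) are λ = -4 with multiplicity 4.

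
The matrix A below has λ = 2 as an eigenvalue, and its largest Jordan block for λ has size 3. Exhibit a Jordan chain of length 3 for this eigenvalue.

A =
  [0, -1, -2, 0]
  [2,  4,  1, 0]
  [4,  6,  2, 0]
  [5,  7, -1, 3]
A Jordan chain for λ = 2 of length 3:
v_1 = (-9, 6, 6, 9)ᵀ
v_2 = (0, 1, 4, 6)ᵀ
v_3 = (1, 0, -1, 0)ᵀ

Let N = A − (2)·I. We want v_3 with N^3 v_3 = 0 but N^2 v_3 ≠ 0; then v_{j-1} := N · v_j for j = 3, …, 2.

Pick v_3 = (1, 0, -1, 0)ᵀ.
Then v_2 = N · v_3 = (0, 1, 4, 6)ᵀ.
Then v_1 = N · v_2 = (-9, 6, 6, 9)ᵀ.

Sanity check: (A − (2)·I) v_1 = (0, 0, 0, 0)ᵀ = 0. ✓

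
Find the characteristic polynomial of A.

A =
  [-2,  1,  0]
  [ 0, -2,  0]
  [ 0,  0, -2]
x^3 + 6*x^2 + 12*x + 8

Expanding det(x·I − A) (e.g. by cofactor expansion or by noting that A is similar to its Jordan form J, which has the same characteristic polynomial as A) gives
  χ_A(x) = x^3 + 6*x^2 + 12*x + 8
which factors as (x + 2)^3. The eigenvalues (with algebraic multiplicities) are λ = -2 with multiplicity 3.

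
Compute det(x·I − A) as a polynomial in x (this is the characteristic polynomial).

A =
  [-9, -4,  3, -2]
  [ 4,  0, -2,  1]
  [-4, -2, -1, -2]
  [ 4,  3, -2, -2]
x^4 + 12*x^3 + 54*x^2 + 108*x + 81

Expanding det(x·I − A) (e.g. by cofactor expansion or by noting that A is similar to its Jordan form J, which has the same characteristic polynomial as A) gives
  χ_A(x) = x^4 + 12*x^3 + 54*x^2 + 108*x + 81
which factors as (x + 3)^4. The eigenvalues (with algebraic multiplicities) are λ = -3 with multiplicity 4.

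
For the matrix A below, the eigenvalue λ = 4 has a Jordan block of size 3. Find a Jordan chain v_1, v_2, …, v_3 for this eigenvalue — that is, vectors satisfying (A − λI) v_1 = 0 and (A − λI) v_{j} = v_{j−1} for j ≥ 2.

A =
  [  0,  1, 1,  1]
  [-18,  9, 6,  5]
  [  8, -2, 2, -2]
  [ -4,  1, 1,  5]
A Jordan chain for λ = 4 of length 3:
v_1 = (2, 10, -4, 2)ᵀ
v_2 = (-4, -18, 8, -4)ᵀ
v_3 = (1, 0, 0, 0)ᵀ

Let N = A − (4)·I. We want v_3 with N^3 v_3 = 0 but N^2 v_3 ≠ 0; then v_{j-1} := N · v_j for j = 3, …, 2.

Pick v_3 = (1, 0, 0, 0)ᵀ.
Then v_2 = N · v_3 = (-4, -18, 8, -4)ᵀ.
Then v_1 = N · v_2 = (2, 10, -4, 2)ᵀ.

Sanity check: (A − (4)·I) v_1 = (0, 0, 0, 0)ᵀ = 0. ✓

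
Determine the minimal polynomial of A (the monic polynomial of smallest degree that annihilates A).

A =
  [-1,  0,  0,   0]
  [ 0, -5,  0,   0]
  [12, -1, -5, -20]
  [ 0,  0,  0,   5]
x^4 + 6*x^3 - 20*x^2 - 150*x - 125

The characteristic polynomial is χ_A(x) = (x - 5)*(x + 1)*(x + 5)^2, so the eigenvalues are known. The minimal polynomial is
  m_A(x) = Π_λ (x − λ)^{k_λ}
where k_λ is the size of the *largest* Jordan block for λ (equivalently, the smallest k with (A − λI)^k v = 0 for every generalised eigenvector v of λ).

  λ = -5: largest Jordan block has size 2, contributing (x + 5)^2
  λ = -1: largest Jordan block has size 1, contributing (x + 1)
  λ = 5: largest Jordan block has size 1, contributing (x − 5)

So m_A(x) = (x - 5)*(x + 1)*(x + 5)^2 = x^4 + 6*x^3 - 20*x^2 - 150*x - 125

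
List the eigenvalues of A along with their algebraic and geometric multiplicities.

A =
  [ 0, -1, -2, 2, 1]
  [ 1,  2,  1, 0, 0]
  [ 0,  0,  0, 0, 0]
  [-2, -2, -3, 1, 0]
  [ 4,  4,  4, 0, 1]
λ = 0: alg = 1, geom = 1; λ = 1: alg = 4, geom = 2

Step 1 — factor the characteristic polynomial to read off the algebraic multiplicities:
  χ_A(x) = x*(x - 1)^4

Step 2 — compute geometric multiplicities via the rank-nullity identity g(λ) = n − rank(A − λI):
  rank(A − (0)·I) = 4, so dim ker(A − (0)·I) = n − 4 = 1
  rank(A − (1)·I) = 3, so dim ker(A − (1)·I) = n − 3 = 2

Summary:
  λ = 0: algebraic multiplicity = 1, geometric multiplicity = 1
  λ = 1: algebraic multiplicity = 4, geometric multiplicity = 2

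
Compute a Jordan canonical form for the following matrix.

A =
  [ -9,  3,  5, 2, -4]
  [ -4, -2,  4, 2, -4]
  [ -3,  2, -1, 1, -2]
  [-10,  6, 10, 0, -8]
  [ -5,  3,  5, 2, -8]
J_3(-4) ⊕ J_1(-4) ⊕ J_1(-4)

The characteristic polynomial is
  det(x·I − A) = x^5 + 20*x^4 + 160*x^3 + 640*x^2 + 1280*x + 1024 = (x + 4)^5

Eigenvalues and multiplicities (the geometric multiplicity of λ is n − rank(A − λI), which equals the number of Jordan blocks for λ):
  λ = -4: algebraic multiplicity = 5, geometric multiplicity = 3

Determining the block sizes for each eigenvalue:
  λ = -4: with am = 5 and gm = 3, the partition is not yet determined (e.g. several partitions of 5 into 3 parts exist). Let N = A − (-4)·I. Computing rank(N^1) = 2, rank(N^2) = 1, rank(N^3) = 0; the number of blocks of size ≥ j is rank(N^{j−1}) − rank(N^j), giving [3, 1, 1]. So we have 1 block(s) of size 3, 2 block(s) of size 1 → block sizes [3, 1, 1]

Assembling the blocks gives a Jordan form
J =
  [-4,  1,  0,  0,  0]
  [ 0, -4,  1,  0,  0]
  [ 0,  0, -4,  0,  0]
  [ 0,  0,  0, -4,  0]
  [ 0,  0,  0,  0, -4]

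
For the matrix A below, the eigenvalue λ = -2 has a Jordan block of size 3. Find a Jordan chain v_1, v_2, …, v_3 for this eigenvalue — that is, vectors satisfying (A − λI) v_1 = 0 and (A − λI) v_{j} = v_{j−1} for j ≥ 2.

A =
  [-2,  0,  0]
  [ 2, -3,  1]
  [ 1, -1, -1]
A Jordan chain for λ = -2 of length 3:
v_1 = (0, -1, -1)ᵀ
v_2 = (0, 2, 1)ᵀ
v_3 = (1, 0, 0)ᵀ

Let N = A − (-2)·I. We want v_3 with N^3 v_3 = 0 but N^2 v_3 ≠ 0; then v_{j-1} := N · v_j for j = 3, …, 2.

Pick v_3 = (1, 0, 0)ᵀ.
Then v_2 = N · v_3 = (0, 2, 1)ᵀ.
Then v_1 = N · v_2 = (0, -1, -1)ᵀ.

Sanity check: (A − (-2)·I) v_1 = (0, 0, 0)ᵀ = 0. ✓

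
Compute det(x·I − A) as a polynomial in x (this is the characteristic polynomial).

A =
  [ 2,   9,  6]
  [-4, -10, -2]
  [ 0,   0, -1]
x^3 + 9*x^2 + 24*x + 16

Expanding det(x·I − A) (e.g. by cofactor expansion or by noting that A is similar to its Jordan form J, which has the same characteristic polynomial as A) gives
  χ_A(x) = x^3 + 9*x^2 + 24*x + 16
which factors as (x + 1)*(x + 4)^2. The eigenvalues (with algebraic multiplicities) are λ = -4 with multiplicity 2, λ = -1 with multiplicity 1.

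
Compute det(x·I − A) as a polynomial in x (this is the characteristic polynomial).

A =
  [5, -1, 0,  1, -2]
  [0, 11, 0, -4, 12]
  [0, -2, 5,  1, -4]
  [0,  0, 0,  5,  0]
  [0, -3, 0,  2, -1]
x^5 - 25*x^4 + 250*x^3 - 1250*x^2 + 3125*x - 3125

Expanding det(x·I − A) (e.g. by cofactor expansion or by noting that A is similar to its Jordan form J, which has the same characteristic polynomial as A) gives
  χ_A(x) = x^5 - 25*x^4 + 250*x^3 - 1250*x^2 + 3125*x - 3125
which factors as (x - 5)^5. The eigenvalues (with algebraic multiplicities) are λ = 5 with multiplicity 5.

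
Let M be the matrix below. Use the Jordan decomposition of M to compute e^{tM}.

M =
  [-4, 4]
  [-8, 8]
e^{tM} =
  [2 - exp(4*t), exp(4*t) - 1]
  [2 - 2*exp(4*t), 2*exp(4*t) - 1]

Strategy: write M = P · J · P⁻¹ where J is a Jordan canonical form, so e^{tM} = P · e^{tJ} · P⁻¹, and e^{tJ} can be computed block-by-block.

M has Jordan form
J =
  [0, 0]
  [0, 4]
(up to reordering of blocks).

Per-block formulas:
  For a 1×1 block at λ = 4: exp(t · [4]) = [e^(4t)].
  For a 1×1 block at λ = 0: exp(t · [0]) = [e^(0t)].

After assembling e^{tJ} and conjugating by P, we get:

e^{tM} =
  [2 - exp(4*t), exp(4*t) - 1]
  [2 - 2*exp(4*t), 2*exp(4*t) - 1]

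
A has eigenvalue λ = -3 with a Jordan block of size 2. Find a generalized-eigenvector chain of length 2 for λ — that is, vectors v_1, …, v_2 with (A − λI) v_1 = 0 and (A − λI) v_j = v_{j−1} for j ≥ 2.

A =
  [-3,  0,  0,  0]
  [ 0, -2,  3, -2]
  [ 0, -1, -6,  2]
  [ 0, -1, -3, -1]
A Jordan chain for λ = -3 of length 2:
v_1 = (0, 1, -1, -1)ᵀ
v_2 = (0, 1, 0, 0)ᵀ

Let N = A − (-3)·I. We want v_2 with N^2 v_2 = 0 but N^1 v_2 ≠ 0; then v_{j-1} := N · v_j for j = 2, …, 2.

Pick v_2 = (0, 1, 0, 0)ᵀ.
Then v_1 = N · v_2 = (0, 1, -1, -1)ᵀ.

Sanity check: (A − (-3)·I) v_1 = (0, 0, 0, 0)ᵀ = 0. ✓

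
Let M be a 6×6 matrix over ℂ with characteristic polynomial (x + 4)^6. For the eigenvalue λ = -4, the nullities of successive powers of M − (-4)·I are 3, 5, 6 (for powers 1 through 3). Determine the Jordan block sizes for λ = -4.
Block sizes for λ = -4: [3, 2, 1]

From the dimensions of kernels of powers, the number of Jordan blocks of size at least j is d_j − d_{j−1} where d_j = dim ker(N^j) (with d_0 = 0). Computing the differences gives [3, 2, 1].
The number of blocks of size exactly k is (#blocks of size ≥ k) − (#blocks of size ≥ k + 1), so the partition is: 1 block(s) of size 1, 1 block(s) of size 2, 1 block(s) of size 3.
In nonincreasing order the block sizes are [3, 2, 1].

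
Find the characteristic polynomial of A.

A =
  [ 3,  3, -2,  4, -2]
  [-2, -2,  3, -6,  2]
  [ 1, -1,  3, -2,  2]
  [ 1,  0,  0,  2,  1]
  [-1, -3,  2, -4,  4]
x^5 - 10*x^4 + 40*x^3 - 80*x^2 + 80*x - 32

Expanding det(x·I − A) (e.g. by cofactor expansion or by noting that A is similar to its Jordan form J, which has the same characteristic polynomial as A) gives
  χ_A(x) = x^5 - 10*x^4 + 40*x^3 - 80*x^2 + 80*x - 32
which factors as (x - 2)^5. The eigenvalues (with algebraic multiplicities) are λ = 2 with multiplicity 5.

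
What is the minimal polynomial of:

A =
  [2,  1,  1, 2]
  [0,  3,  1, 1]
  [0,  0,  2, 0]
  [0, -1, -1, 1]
x^3 - 6*x^2 + 12*x - 8

The characteristic polynomial is χ_A(x) = (x - 2)^4, so the eigenvalues are known. The minimal polynomial is
  m_A(x) = Π_λ (x − λ)^{k_λ}
where k_λ is the size of the *largest* Jordan block for λ (equivalently, the smallest k with (A − λI)^k v = 0 for every generalised eigenvector v of λ).

  λ = 2: largest Jordan block has size 3, contributing (x − 2)^3

So m_A(x) = (x - 2)^3 = x^3 - 6*x^2 + 12*x - 8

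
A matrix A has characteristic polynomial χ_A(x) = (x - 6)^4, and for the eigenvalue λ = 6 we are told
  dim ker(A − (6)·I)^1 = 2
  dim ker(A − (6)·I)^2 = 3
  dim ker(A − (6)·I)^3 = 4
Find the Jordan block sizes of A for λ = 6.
Block sizes for λ = 6: [3, 1]

From the dimensions of kernels of powers, the number of Jordan blocks of size at least j is d_j − d_{j−1} where d_j = dim ker(N^j) (with d_0 = 0). Computing the differences gives [2, 1, 1].
The number of blocks of size exactly k is (#blocks of size ≥ k) − (#blocks of size ≥ k + 1), so the partition is: 1 block(s) of size 1, 1 block(s) of size 3.
In nonincreasing order the block sizes are [3, 1].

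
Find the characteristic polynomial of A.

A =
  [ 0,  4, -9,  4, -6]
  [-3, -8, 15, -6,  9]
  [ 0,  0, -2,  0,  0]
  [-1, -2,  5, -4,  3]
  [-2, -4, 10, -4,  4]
x^5 + 10*x^4 + 40*x^3 + 80*x^2 + 80*x + 32

Expanding det(x·I − A) (e.g. by cofactor expansion or by noting that A is similar to its Jordan form J, which has the same characteristic polynomial as A) gives
  χ_A(x) = x^5 + 10*x^4 + 40*x^3 + 80*x^2 + 80*x + 32
which factors as (x + 2)^5. The eigenvalues (with algebraic multiplicities) are λ = -2 with multiplicity 5.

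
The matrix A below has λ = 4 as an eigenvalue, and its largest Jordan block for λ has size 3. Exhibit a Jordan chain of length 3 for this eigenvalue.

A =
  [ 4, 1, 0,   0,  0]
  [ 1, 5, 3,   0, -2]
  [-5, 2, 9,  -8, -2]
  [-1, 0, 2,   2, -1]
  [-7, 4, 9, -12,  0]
A Jordan chain for λ = 4 of length 3:
v_1 = (1, 0, -1, -1, -1)ᵀ
v_2 = (0, 1, -5, -1, -7)ᵀ
v_3 = (1, 0, 0, 0, 0)ᵀ

Let N = A − (4)·I. We want v_3 with N^3 v_3 = 0 but N^2 v_3 ≠ 0; then v_{j-1} := N · v_j for j = 3, …, 2.

Pick v_3 = (1, 0, 0, 0, 0)ᵀ.
Then v_2 = N · v_3 = (0, 1, -5, -1, -7)ᵀ.
Then v_1 = N · v_2 = (1, 0, -1, -1, -1)ᵀ.

Sanity check: (A − (4)·I) v_1 = (0, 0, 0, 0, 0)ᵀ = 0. ✓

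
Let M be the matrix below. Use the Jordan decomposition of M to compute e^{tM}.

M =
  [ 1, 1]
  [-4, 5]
e^{tM} =
  [-2*t*exp(3*t) + exp(3*t), t*exp(3*t)]
  [-4*t*exp(3*t), 2*t*exp(3*t) + exp(3*t)]

Strategy: write M = P · J · P⁻¹ where J is a Jordan canonical form, so e^{tM} = P · e^{tJ} · P⁻¹, and e^{tJ} can be computed block-by-block.

M has Jordan form
J =
  [3, 1]
  [0, 3]
(up to reordering of blocks).

Per-block formulas:
  For a 2×2 Jordan block J_2(3): exp(t · J_2(3)) = e^(3t)·(I + t·N), where N is the 2×2 nilpotent shift.

After assembling e^{tJ} and conjugating by P, we get:

e^{tM} =
  [-2*t*exp(3*t) + exp(3*t), t*exp(3*t)]
  [-4*t*exp(3*t), 2*t*exp(3*t) + exp(3*t)]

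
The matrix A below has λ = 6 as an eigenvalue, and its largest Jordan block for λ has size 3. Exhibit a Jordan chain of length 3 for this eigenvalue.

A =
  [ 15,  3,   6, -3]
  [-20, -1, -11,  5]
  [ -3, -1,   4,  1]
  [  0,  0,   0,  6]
A Jordan chain for λ = 6 of length 3:
v_1 = (3, -7, -1, 0)ᵀ
v_2 = (9, -20, -3, 0)ᵀ
v_3 = (1, 0, 0, 0)ᵀ

Let N = A − (6)·I. We want v_3 with N^3 v_3 = 0 but N^2 v_3 ≠ 0; then v_{j-1} := N · v_j for j = 3, …, 2.

Pick v_3 = (1, 0, 0, 0)ᵀ.
Then v_2 = N · v_3 = (9, -20, -3, 0)ᵀ.
Then v_1 = N · v_2 = (3, -7, -1, 0)ᵀ.

Sanity check: (A − (6)·I) v_1 = (0, 0, 0, 0)ᵀ = 0. ✓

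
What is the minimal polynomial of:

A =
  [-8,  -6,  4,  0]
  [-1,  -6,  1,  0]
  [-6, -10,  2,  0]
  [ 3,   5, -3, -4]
x^3 + 12*x^2 + 48*x + 64

The characteristic polynomial is χ_A(x) = (x + 4)^4, so the eigenvalues are known. The minimal polynomial is
  m_A(x) = Π_λ (x − λ)^{k_λ}
where k_λ is the size of the *largest* Jordan block for λ (equivalently, the smallest k with (A − λI)^k v = 0 for every generalised eigenvector v of λ).

  λ = -4: largest Jordan block has size 3, contributing (x + 4)^3

So m_A(x) = (x + 4)^3 = x^3 + 12*x^2 + 48*x + 64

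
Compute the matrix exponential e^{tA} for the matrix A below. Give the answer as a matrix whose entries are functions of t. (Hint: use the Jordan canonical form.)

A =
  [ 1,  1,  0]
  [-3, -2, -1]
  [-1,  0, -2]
e^{tA} =
  [t^2*exp(-t)/2 + 2*t*exp(-t) + exp(-t), t^2*exp(-t)/2 + t*exp(-t), -t^2*exp(-t)/2]
  [-t^2*exp(-t) - 3*t*exp(-t), -t^2*exp(-t) - t*exp(-t) + exp(-t), t^2*exp(-t) - t*exp(-t)]
  [-t^2*exp(-t)/2 - t*exp(-t), -t^2*exp(-t)/2, t^2*exp(-t)/2 - t*exp(-t) + exp(-t)]

Strategy: write A = P · J · P⁻¹ where J is a Jordan canonical form, so e^{tA} = P · e^{tJ} · P⁻¹, and e^{tJ} can be computed block-by-block.

A has Jordan form
J =
  [-1,  1,  0]
  [ 0, -1,  1]
  [ 0,  0, -1]
(up to reordering of blocks).

Per-block formulas:
  For a 3×3 Jordan block J_3(-1): exp(t · J_3(-1)) = e^(-1t)·(I + t·N + (t^2/2)·N^2), where N is the 3×3 nilpotent shift.

After assembling e^{tJ} and conjugating by P, we get:

e^{tA} =
  [t^2*exp(-t)/2 + 2*t*exp(-t) + exp(-t), t^2*exp(-t)/2 + t*exp(-t), -t^2*exp(-t)/2]
  [-t^2*exp(-t) - 3*t*exp(-t), -t^2*exp(-t) - t*exp(-t) + exp(-t), t^2*exp(-t) - t*exp(-t)]
  [-t^2*exp(-t)/2 - t*exp(-t), -t^2*exp(-t)/2, t^2*exp(-t)/2 - t*exp(-t) + exp(-t)]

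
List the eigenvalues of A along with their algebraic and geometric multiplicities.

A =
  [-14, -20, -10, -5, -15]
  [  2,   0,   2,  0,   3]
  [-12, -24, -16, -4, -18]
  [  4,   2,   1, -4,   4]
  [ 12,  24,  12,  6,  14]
λ = -4: alg = 5, geom = 2

Step 1 — factor the characteristic polynomial to read off the algebraic multiplicities:
  χ_A(x) = (x + 4)^5

Step 2 — compute geometric multiplicities via the rank-nullity identity g(λ) = n − rank(A − λI):
  rank(A − (-4)·I) = 3, so dim ker(A − (-4)·I) = n − 3 = 2

Summary:
  λ = -4: algebraic multiplicity = 5, geometric multiplicity = 2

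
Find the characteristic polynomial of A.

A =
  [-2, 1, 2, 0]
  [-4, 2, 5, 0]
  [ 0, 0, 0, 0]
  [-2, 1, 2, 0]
x^4

Expanding det(x·I − A) (e.g. by cofactor expansion or by noting that A is similar to its Jordan form J, which has the same characteristic polynomial as A) gives
  χ_A(x) = x^4
which factors as x^4. The eigenvalues (with algebraic multiplicities) are λ = 0 with multiplicity 4.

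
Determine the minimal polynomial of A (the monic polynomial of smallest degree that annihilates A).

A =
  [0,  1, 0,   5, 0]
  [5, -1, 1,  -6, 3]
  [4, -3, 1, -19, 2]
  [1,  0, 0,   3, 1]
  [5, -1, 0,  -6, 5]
x^5 - 8*x^4 + 16*x^3

The characteristic polynomial is χ_A(x) = x^3*(x - 4)^2, so the eigenvalues are known. The minimal polynomial is
  m_A(x) = Π_λ (x − λ)^{k_λ}
where k_λ is the size of the *largest* Jordan block for λ (equivalently, the smallest k with (A − λI)^k v = 0 for every generalised eigenvector v of λ).

  λ = 0: largest Jordan block has size 3, contributing (x − 0)^3
  λ = 4: largest Jordan block has size 2, contributing (x − 4)^2

So m_A(x) = x^3*(x - 4)^2 = x^5 - 8*x^4 + 16*x^3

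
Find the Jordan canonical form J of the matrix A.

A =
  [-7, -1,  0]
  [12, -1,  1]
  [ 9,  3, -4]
J_3(-4)

The characteristic polynomial is
  det(x·I − A) = x^3 + 12*x^2 + 48*x + 64 = (x + 4)^3

Eigenvalues and multiplicities (the geometric multiplicity of λ is n − rank(A − λI), which equals the number of Jordan blocks for λ):
  λ = -4: algebraic multiplicity = 3, geometric multiplicity = 1

Determining the block sizes for each eigenvalue:
  λ = -4: one block (gm = 1), so the single block has size am = 3 → block sizes [3]

Assembling the blocks gives a Jordan form
J =
  [-4,  1,  0]
  [ 0, -4,  1]
  [ 0,  0, -4]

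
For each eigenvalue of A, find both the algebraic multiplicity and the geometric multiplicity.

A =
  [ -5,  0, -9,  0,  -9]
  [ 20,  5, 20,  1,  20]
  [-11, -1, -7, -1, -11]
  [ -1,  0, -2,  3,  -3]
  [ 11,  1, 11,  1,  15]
λ = -5: alg = 1, geom = 1; λ = 4: alg = 4, geom = 2

Step 1 — factor the characteristic polynomial to read off the algebraic multiplicities:
  χ_A(x) = (x - 4)^4*(x + 5)

Step 2 — compute geometric multiplicities via the rank-nullity identity g(λ) = n − rank(A − λI):
  rank(A − (-5)·I) = 4, so dim ker(A − (-5)·I) = n − 4 = 1
  rank(A − (4)·I) = 3, so dim ker(A − (4)·I) = n − 3 = 2

Summary:
  λ = -5: algebraic multiplicity = 1, geometric multiplicity = 1
  λ = 4: algebraic multiplicity = 4, geometric multiplicity = 2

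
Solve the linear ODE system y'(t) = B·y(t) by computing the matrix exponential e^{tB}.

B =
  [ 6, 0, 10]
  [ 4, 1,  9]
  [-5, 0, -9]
e^{tB} =
  [2*exp(t) - exp(-4*t), 0, 2*exp(t) - 2*exp(-4*t)]
  [-t*exp(t) + exp(t) - exp(-4*t), exp(t), -t*exp(t) + 2*exp(t) - 2*exp(-4*t)]
  [-exp(t) + exp(-4*t), 0, -exp(t) + 2*exp(-4*t)]

Strategy: write B = P · J · P⁻¹ where J is a Jordan canonical form, so e^{tB} = P · e^{tJ} · P⁻¹, and e^{tJ} can be computed block-by-block.

B has Jordan form
J =
  [-4, 0, 0]
  [ 0, 1, 1]
  [ 0, 0, 1]
(up to reordering of blocks).

Per-block formulas:
  For a 2×2 Jordan block J_2(1): exp(t · J_2(1)) = e^(1t)·(I + t·N), where N is the 2×2 nilpotent shift.
  For a 1×1 block at λ = -4: exp(t · [-4]) = [e^(-4t)].

After assembling e^{tJ} and conjugating by P, we get:

e^{tB} =
  [2*exp(t) - exp(-4*t), 0, 2*exp(t) - 2*exp(-4*t)]
  [-t*exp(t) + exp(t) - exp(-4*t), exp(t), -t*exp(t) + 2*exp(t) - 2*exp(-4*t)]
  [-exp(t) + exp(-4*t), 0, -exp(t) + 2*exp(-4*t)]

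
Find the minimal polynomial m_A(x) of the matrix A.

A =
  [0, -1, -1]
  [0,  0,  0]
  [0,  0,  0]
x^2

The characteristic polynomial is χ_A(x) = x^3, so the eigenvalues are known. The minimal polynomial is
  m_A(x) = Π_λ (x − λ)^{k_λ}
where k_λ is the size of the *largest* Jordan block for λ (equivalently, the smallest k with (A − λI)^k v = 0 for every generalised eigenvector v of λ).

  λ = 0: largest Jordan block has size 2, contributing (x − 0)^2

So m_A(x) = x^2 = x^2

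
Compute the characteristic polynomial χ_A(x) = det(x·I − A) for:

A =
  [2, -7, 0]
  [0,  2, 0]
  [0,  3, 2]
x^3 - 6*x^2 + 12*x - 8

Expanding det(x·I − A) (e.g. by cofactor expansion or by noting that A is similar to its Jordan form J, which has the same characteristic polynomial as A) gives
  χ_A(x) = x^3 - 6*x^2 + 12*x - 8
which factors as (x - 2)^3. The eigenvalues (with algebraic multiplicities) are λ = 2 with multiplicity 3.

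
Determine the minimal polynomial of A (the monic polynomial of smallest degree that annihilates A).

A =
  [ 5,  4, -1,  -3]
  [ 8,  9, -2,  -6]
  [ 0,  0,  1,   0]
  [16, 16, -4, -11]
x^2 - 2*x + 1

The characteristic polynomial is χ_A(x) = (x - 1)^4, so the eigenvalues are known. The minimal polynomial is
  m_A(x) = Π_λ (x − λ)^{k_λ}
where k_λ is the size of the *largest* Jordan block for λ (equivalently, the smallest k with (A − λI)^k v = 0 for every generalised eigenvector v of λ).

  λ = 1: largest Jordan block has size 2, contributing (x − 1)^2

So m_A(x) = (x - 1)^2 = x^2 - 2*x + 1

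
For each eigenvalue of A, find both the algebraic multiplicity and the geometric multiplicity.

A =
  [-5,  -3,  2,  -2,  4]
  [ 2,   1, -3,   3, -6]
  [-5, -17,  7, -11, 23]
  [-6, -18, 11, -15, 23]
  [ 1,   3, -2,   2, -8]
λ = -4: alg = 5, geom = 2

Step 1 — factor the characteristic polynomial to read off the algebraic multiplicities:
  χ_A(x) = (x + 4)^5

Step 2 — compute geometric multiplicities via the rank-nullity identity g(λ) = n − rank(A − λI):
  rank(A − (-4)·I) = 3, so dim ker(A − (-4)·I) = n − 3 = 2

Summary:
  λ = -4: algebraic multiplicity = 5, geometric multiplicity = 2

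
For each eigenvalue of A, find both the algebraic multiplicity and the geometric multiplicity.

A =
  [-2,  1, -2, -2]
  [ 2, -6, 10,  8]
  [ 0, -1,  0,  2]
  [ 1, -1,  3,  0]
λ = -2: alg = 4, geom = 2

Step 1 — factor the characteristic polynomial to read off the algebraic multiplicities:
  χ_A(x) = (x + 2)^4

Step 2 — compute geometric multiplicities via the rank-nullity identity g(λ) = n − rank(A − λI):
  rank(A − (-2)·I) = 2, so dim ker(A − (-2)·I) = n − 2 = 2

Summary:
  λ = -2: algebraic multiplicity = 4, geometric multiplicity = 2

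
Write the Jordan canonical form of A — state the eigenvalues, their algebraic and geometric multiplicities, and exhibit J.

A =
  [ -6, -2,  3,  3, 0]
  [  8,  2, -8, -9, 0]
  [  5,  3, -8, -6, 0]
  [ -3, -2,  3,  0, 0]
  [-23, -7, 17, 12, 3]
J_3(-3) ⊕ J_1(-3) ⊕ J_1(3)

The characteristic polynomial is
  det(x·I − A) = x^5 + 9*x^4 + 18*x^3 - 54*x^2 - 243*x - 243 = (x - 3)*(x + 3)^4

Eigenvalues and multiplicities (the geometric multiplicity of λ is n − rank(A − λI), which equals the number of Jordan blocks for λ):
  λ = -3: algebraic multiplicity = 4, geometric multiplicity = 2
  λ = 3: algebraic multiplicity = 1, geometric multiplicity = 1

Determining the block sizes for each eigenvalue:
  λ = -3: with am = 4 and gm = 2, the partition is not yet determined (e.g. several partitions of 4 into 2 parts exist). Let N = A − (-3)·I. Computing rank(N^1) = 3, rank(N^2) = 2, rank(N^3) = 1; the number of blocks of size ≥ j is rank(N^{j−1}) − rank(N^j), giving [2, 1, 1]. So we have 1 block(s) of size 3, 1 block(s) of size 1 → block sizes [3, 1]
  λ = 3: one block (gm = 1), so the single block has size am = 1 → block sizes [1]

Assembling the blocks gives a Jordan form
J =
  [-3,  1,  0,  0, 0]
  [ 0, -3,  1,  0, 0]
  [ 0,  0, -3,  0, 0]
  [ 0,  0,  0, -3, 0]
  [ 0,  0,  0,  0, 3]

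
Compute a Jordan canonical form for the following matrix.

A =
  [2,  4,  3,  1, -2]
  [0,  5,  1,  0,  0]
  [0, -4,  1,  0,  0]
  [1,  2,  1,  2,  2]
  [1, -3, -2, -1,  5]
J_3(3) ⊕ J_2(3)

The characteristic polynomial is
  det(x·I − A) = x^5 - 15*x^4 + 90*x^3 - 270*x^2 + 405*x - 243 = (x - 3)^5

Eigenvalues and multiplicities (the geometric multiplicity of λ is n − rank(A − λI), which equals the number of Jordan blocks for λ):
  λ = 3: algebraic multiplicity = 5, geometric multiplicity = 2

Determining the block sizes for each eigenvalue:
  λ = 3: with am = 5 and gm = 2, the partition is not yet determined (e.g. several partitions of 5 into 2 parts exist). Let N = A − (3)·I. Computing rank(N^1) = 3, rank(N^2) = 1, rank(N^3) = 0; the number of blocks of size ≥ j is rank(N^{j−1}) − rank(N^j), giving [2, 2, 1]. So we have 1 block(s) of size 3, 1 block(s) of size 2 → block sizes [3, 2]

Assembling the blocks gives a Jordan form
J =
  [3, 1, 0, 0, 0]
  [0, 3, 1, 0, 0]
  [0, 0, 3, 0, 0]
  [0, 0, 0, 3, 1]
  [0, 0, 0, 0, 3]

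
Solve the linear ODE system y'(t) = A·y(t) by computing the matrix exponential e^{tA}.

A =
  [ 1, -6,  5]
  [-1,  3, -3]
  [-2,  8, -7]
e^{tA} =
  [2*t*exp(-t) + exp(-t), 2*t^2*exp(-t) - 6*t*exp(-t), -t^2*exp(-t) + 5*t*exp(-t)]
  [-t*exp(-t), -t^2*exp(-t) + 4*t*exp(-t) + exp(-t), t^2*exp(-t)/2 - 3*t*exp(-t)]
  [-2*t*exp(-t), -2*t^2*exp(-t) + 8*t*exp(-t), t^2*exp(-t) - 6*t*exp(-t) + exp(-t)]

Strategy: write A = P · J · P⁻¹ where J is a Jordan canonical form, so e^{tA} = P · e^{tJ} · P⁻¹, and e^{tJ} can be computed block-by-block.

A has Jordan form
J =
  [-1,  1,  0]
  [ 0, -1,  1]
  [ 0,  0, -1]
(up to reordering of blocks).

Per-block formulas:
  For a 3×3 Jordan block J_3(-1): exp(t · J_3(-1)) = e^(-1t)·(I + t·N + (t^2/2)·N^2), where N is the 3×3 nilpotent shift.

After assembling e^{tJ} and conjugating by P, we get:

e^{tA} =
  [2*t*exp(-t) + exp(-t), 2*t^2*exp(-t) - 6*t*exp(-t), -t^2*exp(-t) + 5*t*exp(-t)]
  [-t*exp(-t), -t^2*exp(-t) + 4*t*exp(-t) + exp(-t), t^2*exp(-t)/2 - 3*t*exp(-t)]
  [-2*t*exp(-t), -2*t^2*exp(-t) + 8*t*exp(-t), t^2*exp(-t) - 6*t*exp(-t) + exp(-t)]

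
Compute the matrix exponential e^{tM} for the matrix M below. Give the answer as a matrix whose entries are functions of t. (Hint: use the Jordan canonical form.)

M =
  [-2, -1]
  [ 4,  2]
e^{tM} =
  [1 - 2*t, -t]
  [4*t, 2*t + 1]

Strategy: write M = P · J · P⁻¹ where J is a Jordan canonical form, so e^{tM} = P · e^{tJ} · P⁻¹, and e^{tJ} can be computed block-by-block.

M has Jordan form
J =
  [0, 1]
  [0, 0]
(up to reordering of blocks).

Per-block formulas:
  For a 2×2 Jordan block J_2(0): exp(t · J_2(0)) = e^(0t)·(I + t·N), where N is the 2×2 nilpotent shift.

After assembling e^{tJ} and conjugating by P, we get:

e^{tM} =
  [1 - 2*t, -t]
  [4*t, 2*t + 1]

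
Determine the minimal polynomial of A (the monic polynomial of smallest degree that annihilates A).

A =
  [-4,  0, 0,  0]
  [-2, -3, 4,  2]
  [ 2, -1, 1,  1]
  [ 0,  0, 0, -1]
x^3 + 6*x^2 + 9*x + 4

The characteristic polynomial is χ_A(x) = (x + 1)^3*(x + 4), so the eigenvalues are known. The minimal polynomial is
  m_A(x) = Π_λ (x − λ)^{k_λ}
where k_λ is the size of the *largest* Jordan block for λ (equivalently, the smallest k with (A − λI)^k v = 0 for every generalised eigenvector v of λ).

  λ = -4: largest Jordan block has size 1, contributing (x + 4)
  λ = -1: largest Jordan block has size 2, contributing (x + 1)^2

So m_A(x) = (x + 1)^2*(x + 4) = x^3 + 6*x^2 + 9*x + 4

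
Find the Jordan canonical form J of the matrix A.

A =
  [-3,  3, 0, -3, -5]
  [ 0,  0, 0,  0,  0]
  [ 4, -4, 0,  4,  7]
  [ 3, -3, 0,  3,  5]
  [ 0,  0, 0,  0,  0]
J_2(0) ⊕ J_2(0) ⊕ J_1(0)

The characteristic polynomial is
  det(x·I − A) = x^5

Eigenvalues and multiplicities (the geometric multiplicity of λ is n − rank(A − λI), which equals the number of Jordan blocks for λ):
  λ = 0: algebraic multiplicity = 5, geometric multiplicity = 3

Determining the block sizes for each eigenvalue:
  λ = 0: with am = 5 and gm = 3, the partition is not yet determined (e.g. several partitions of 5 into 3 parts exist). Let N = A − (0)·I. Computing rank(N^1) = 2, rank(N^2) = 0; the number of blocks of size ≥ j is rank(N^{j−1}) − rank(N^j), giving [3, 2]. So we have 2 block(s) of size 2, 1 block(s) of size 1 → block sizes [2, 2, 1]

Assembling the blocks gives a Jordan form
J =
  [0, 1, 0, 0, 0]
  [0, 0, 0, 0, 0]
  [0, 0, 0, 1, 0]
  [0, 0, 0, 0, 0]
  [0, 0, 0, 0, 0]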